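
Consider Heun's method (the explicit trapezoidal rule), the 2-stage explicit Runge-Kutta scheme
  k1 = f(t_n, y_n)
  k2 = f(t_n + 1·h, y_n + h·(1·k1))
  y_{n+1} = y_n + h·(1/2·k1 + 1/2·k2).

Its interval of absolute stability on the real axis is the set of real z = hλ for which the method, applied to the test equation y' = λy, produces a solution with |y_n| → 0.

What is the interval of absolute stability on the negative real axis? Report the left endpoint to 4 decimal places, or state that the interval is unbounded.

Test eqn y'=λy, z=hλ:
  order 2, 2-stage ⇒ R(z)=1+z+z^2/2
  (e.g. R(-1.1)=0.50500, |R|=0.50500)

Need |R(x)|<1, x<0.
x=-1.1: |R|=0.5050
|R(-2.34)|=1.3978 |R(-1.88)|=0.8872 |R(-0.72)|=0.5392
Bisect:
  x_lo=-2.8364 |R|=2.1861  x_hi=-0.1835 |R|=0.8333
  mid=-1.50992 |R|=0.63001 →hi
  mid=-2.17314 |R|=1.18813 →lo
  mid=-1.84153 |R|=0.85409 →hi
  mid=-2.00733 |R|=1.00736 →lo
  mid=-1.92443 |R|=0.92729 →hi
  mid=-1.96588 |R|=0.96646 →hi
  mid=-1.98661 |R|=0.98670 →hi
  mid=-1.99697 |R|=0.99697 →hi
  mid=-2.00215 |R|=1.00215 →lo
  ...
  [-2.00005,-1.99988] ⇒ x*=-2.0000
Stable set (-2.0000, 0).

z∈(-2.0000,0).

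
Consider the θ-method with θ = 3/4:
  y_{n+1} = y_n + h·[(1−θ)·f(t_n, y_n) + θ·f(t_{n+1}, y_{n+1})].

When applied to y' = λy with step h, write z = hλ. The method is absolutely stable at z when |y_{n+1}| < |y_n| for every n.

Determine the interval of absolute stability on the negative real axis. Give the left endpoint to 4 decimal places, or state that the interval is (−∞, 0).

(−∞, 0) — no finite endpoint.

Test eqn y'=λy, z=hλ:
  y_{n+1} = y_n + z·[1/4·y_n + 3/4·y_{n+1}] ⇒ (1 − 3/4z)y_{n+1} = (1 + 1/4z)y_n
  R(z) = (1 + 1/4z)/(1 − 3/4z).

Need |R(x)|<1, x<0.
x=-0.57: |R|=0.6007
x=-2: |R|=0.2000
x=-10: |R|=0.1765
x=-100: |R|=0.3158
θ=3/4≥1/2 ⇒ |1+1/4x|<|1−3/4x| ∀x<0 ⇒ unbounded interval.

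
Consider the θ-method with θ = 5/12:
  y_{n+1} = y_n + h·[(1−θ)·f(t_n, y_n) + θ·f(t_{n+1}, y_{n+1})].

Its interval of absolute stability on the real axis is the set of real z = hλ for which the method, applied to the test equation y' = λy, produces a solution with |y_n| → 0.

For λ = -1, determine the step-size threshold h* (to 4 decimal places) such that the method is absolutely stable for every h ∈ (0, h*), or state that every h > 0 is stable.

Test eqn y'=λy, z=hλ:
  y_{n+1} = y_n + z·[7/12·y_n + 5/12·y_{n+1}] ⇒ (1 − 5/12z)y_{n+1} = (1 + 7/12z)y_n
  so R(z) = (1 + 7/12z)/(1 − 5/12z).

Find x<0 with |R(x)|<1.
x=-1.74: |R|=0.0087
R=−1: 1+7/12x = −1+5/12x ⇒ -1/6x=2 ⇒ x=2/(-1/6)=-12.0000
Confirm numerically:
  x=-11.070: |R|=0.97238 <1
  x=-8.466: |R|=0.86991 <1
  x=-6.090: |R|=0.72155 <1
  x=-12.542: |R|=1.01451 >1
  x=-12.393: |R|=1.01063 >1
Stable set (-12.0000, 0).

(-12.0000,0); λ=-1 ⇒ h* = (12)/1 = 12.0000.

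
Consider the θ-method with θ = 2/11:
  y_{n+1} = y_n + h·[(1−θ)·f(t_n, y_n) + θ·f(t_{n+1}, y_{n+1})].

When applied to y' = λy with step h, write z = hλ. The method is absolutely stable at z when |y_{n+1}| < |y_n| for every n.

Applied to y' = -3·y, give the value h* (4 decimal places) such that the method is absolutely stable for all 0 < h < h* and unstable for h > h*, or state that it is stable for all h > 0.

(-3.1429,0); λ=-3 ⇒ h* = (22/7)/3 = 1.0476.

Test eqn y'=λy, z=hλ:
  y_{n+1} = y_n + z·[9/11·y_n + 2/11·y_{n+1}] ⇒ (1 − 2/11z)y_{n+1} = (1 + 9/11z)y_n
  ⇒ R(z) = (1 + 9/11z)/(1 − 2/11z).

Need |R(x)|<1, x<0.
x=-0.52: |R|=0.5249
R=−1: 1+9/11x = −1+2/11x ⇒ -7/11x=2 ⇒ x=2/(-7/11)=-3.1429
Confirm numerically:
  x=-2.665: |R|=0.79516 <1
  x=-2.656: |R|=0.79107 <1
  x=-1.941: |R|=0.43469 <1
  x=-3.696: |R|=1.21053 >1
  x=-3.389: |R|=1.09692 >1
  x=-3.266: |R|=1.04917 >1
So |R|<1 on (-3.1429, 0).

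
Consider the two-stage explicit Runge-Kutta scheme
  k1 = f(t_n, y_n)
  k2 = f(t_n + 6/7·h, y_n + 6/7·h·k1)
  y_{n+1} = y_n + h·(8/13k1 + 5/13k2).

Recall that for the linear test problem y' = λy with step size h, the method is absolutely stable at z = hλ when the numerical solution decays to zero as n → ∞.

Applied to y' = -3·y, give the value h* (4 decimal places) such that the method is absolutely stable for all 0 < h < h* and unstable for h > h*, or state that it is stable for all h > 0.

Set f=λy, z=hλ:
  k1=λy_n ⇒ h·k1=z·y_n;  k2=λ(1+6/7z)y_n ⇒ h·k2=z(1+6/7z)y_n
  y_{n+1}/y_n = 1 + 8/13z + 5/13z(1+6/7z) = 1 + z + 30/91z²
  so R(z) = 1 + z + 30/91z².

Solve |R(x)|<1 on ℝ⁻.
x=-0.9: |R|=0.3670
R=1: x+30/91x²=0 ⇒ x=−91/30=-3.0333; min R=1−1/(4·30/91)=0.2417>−1
Confirm numerically:
  x=-2.587: |R|=0.61934 <1
  x=-1.734: |R|=0.25724 <1
  x=-1.710: |R|=0.25399 <1
  x=-3.603: |R|=1.67665 >1
  x=-3.196: |R|=1.17139 >1
  x=-3.090: |R|=1.05773 >1
Stable set (-3.0333, 0).

(-3.0333,0); λ=-3 ⇒ h* = (91/30)/3 = 1.0111.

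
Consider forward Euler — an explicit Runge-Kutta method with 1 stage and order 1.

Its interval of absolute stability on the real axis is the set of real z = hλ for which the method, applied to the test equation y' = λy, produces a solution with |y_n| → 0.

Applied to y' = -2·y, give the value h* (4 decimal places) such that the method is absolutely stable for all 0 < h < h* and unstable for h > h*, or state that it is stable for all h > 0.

With y'=λy (z=hλ):
  order 1, 1-stage ⇒ R(z)=1+z
  (e.g. R(-0.66)=0.34000, |R|=0.34000)

Need |R(x)|<1, x<0.
x=-0.66: |R|=0.3400
|R(-2.27)|=1.2700 |R(-2.06)|=1.0600 |R(-1.13)|=0.1300
Bisect:
  x_lo=-2.4168 |R|=1.4168  x_hi=-0.3374 |R|=0.6626
  mid=-1.37711 |R|=0.37711 →hi
  mid=-1.89696 |R|=0.89696 →hi
  mid=-2.15688 |R|=1.15688 →lo
  mid=-2.02692 |R|=1.02692 →lo
  mid=-1.96194 |R|=0.96194 →hi
  mid=-1.99443 |R|=0.99443 →hi
  mid=-2.01067 |R|=1.01067 →lo
  mid=-2.00255 |R|=1.00255 →lo
  mid=-1.99849 |R|=0.99849 →hi
  ...
  [-2.00001,-1.99988] ⇒ x*=-2.0000
Interval (-2.0000, 0).

(-2.0000,0); λ=-2 ⇒ h* = 1.0000.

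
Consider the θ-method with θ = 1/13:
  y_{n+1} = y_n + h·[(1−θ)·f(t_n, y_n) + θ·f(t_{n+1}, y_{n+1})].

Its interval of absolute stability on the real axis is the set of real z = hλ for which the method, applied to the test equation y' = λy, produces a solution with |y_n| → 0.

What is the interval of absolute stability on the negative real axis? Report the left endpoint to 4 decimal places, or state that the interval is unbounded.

Test eqn y'=λy, z=hλ:
  y_{n+1} = y_n + z·[12/13·y_n + 1/13·y_{n+1}] ⇒ (1 − 1/13z)y_{n+1} = (1 + 12/13z)y_n
  R(z) = (1 + 12/13z)/(1 − 1/13z).

Find x<0 with |R(x)|<1.
x=-1.22: |R|=0.1153
R=−1: 1+12/13x = −1+1/13x ⇒ -11/13x=2 ⇒ x=2/(-11/13)=-2.3636
Confirm numerically:
  x=-2.278: |R|=0.93834 <1
  x=-1.859: |R|=0.62642 <1
  x=-1.538: |R|=0.37529 <1
  x=-1.151: |R|=0.05738 <1
  x=-2.728: |R|=1.25483 >1
  x=-2.474: |R|=1.07845 >1
So |R|<1 on (-2.3636, 0).

z∈(-2.3636,0).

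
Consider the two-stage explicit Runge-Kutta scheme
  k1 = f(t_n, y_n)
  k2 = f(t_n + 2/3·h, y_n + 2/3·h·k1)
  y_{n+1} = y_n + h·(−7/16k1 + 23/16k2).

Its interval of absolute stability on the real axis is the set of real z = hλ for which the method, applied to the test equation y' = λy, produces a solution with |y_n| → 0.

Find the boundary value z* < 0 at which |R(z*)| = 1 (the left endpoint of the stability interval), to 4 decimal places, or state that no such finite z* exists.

Test eqn y'=λy, z=hλ:
  k1=λy_n ⇒ h·k1=z·y_n;  k2=λ(1+2/3z)y_n ⇒ h·k2=z(1+2/3z)y_n
  y_{n+1}/y_n = 1 − 7/16z + 23/16z(1+2/3z) = 1 + z + 23/24z²
  ⇒ R(z) = 1 + z + 23/24z².

Solve |R(x)|<1 on ℝ⁻.
x=-0.82: |R|=0.8244
R=1: x+23/24x²=0 ⇒ x=−24/23=-1.0435; min R=1−1/(4·23/24)=0.7391>−1
Confirm numerically:
  x=-0.956: |R|=0.91986 <1
  x=-0.714: |R|=0.77455 <1
  x=-0.561: |R|=0.74061 <1
  x=-0.555: |R|=0.74019 <1
  x=-1.290: |R|=1.30476 >1
  x=-1.230: |R|=1.21986 >1
  x=-1.209: |R|=1.19178 >1
Stable set (-1.0435, 0).

left endpoint -1.0435.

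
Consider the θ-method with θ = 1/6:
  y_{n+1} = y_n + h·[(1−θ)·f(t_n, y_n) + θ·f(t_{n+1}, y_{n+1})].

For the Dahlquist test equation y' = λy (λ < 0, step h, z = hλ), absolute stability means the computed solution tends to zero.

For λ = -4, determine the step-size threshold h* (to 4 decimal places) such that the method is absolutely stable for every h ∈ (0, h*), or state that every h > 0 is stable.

On y'=λy, z=hλ:
  y_{n+1} = y_n + z·[5/6·y_n + 1/6·y_{n+1}] ⇒ (1 − 1/6z)y_{n+1} = (1 + 5/6z)y_n
  so R(z) = (1 + 5/6z)/(1 − 1/6z).

Find x<0 with |R(x)|<1.
x=-0.64: |R|=0.4217
R=−1: 1+5/6x = −1+1/6x ⇒ -2/3x=2 ⇒ x=2/(-2/3)=-3.0000
Confirm numerically:
  x=-2.937: |R|=0.97180 <1
  x=-2.526: |R|=0.77762 <1
  x=-1.535: |R|=0.22230 <1
  x=-3.571: |R|=1.23864 >1
  x=-3.475: |R|=1.20053 >1
Stable set (-3.0000, 0).

(-3.0000,0); λ=-4 ⇒ h* = (3)/4 = 0.7500.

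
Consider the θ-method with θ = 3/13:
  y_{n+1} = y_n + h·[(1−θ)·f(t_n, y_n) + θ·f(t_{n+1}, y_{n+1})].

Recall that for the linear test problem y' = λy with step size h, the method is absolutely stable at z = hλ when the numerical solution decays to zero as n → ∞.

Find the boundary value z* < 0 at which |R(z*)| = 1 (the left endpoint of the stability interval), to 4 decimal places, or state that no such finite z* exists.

z* = -3.7143.

Set f=λy, z=hλ:
  y_{n+1} = y_n + z·[10/13·y_n + 3/13·y_{n+1}] ⇒ (1 − 3/13z)y_{n+1} = (1 + 10/13z)y_n
  Hence R(z) = (1 + 10/13z)/(1 − 3/13z).

Solve |R(x)|<1 on ℝ⁻.
x=-1.04: |R|=0.1613
R=−1: 1+10/13x = −1+3/13x ⇒ -7/13x=2 ⇒ x=2/(-7/13)=-3.7143
Confirm numerically:
  x=-2.978: |R|=0.76502 <1
  x=-1.705: |R|=0.22357 <1
  x=-1.557: |R|=0.14544 <1
  x=-3.917: |R|=1.05733 >1
  x=-3.903: |R|=1.05346 >1
So |R|<1 on (-3.7143, 0).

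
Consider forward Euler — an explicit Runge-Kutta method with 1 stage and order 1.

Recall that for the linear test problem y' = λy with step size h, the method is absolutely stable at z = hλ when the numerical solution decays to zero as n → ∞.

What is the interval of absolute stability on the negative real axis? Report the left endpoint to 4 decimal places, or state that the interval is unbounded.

With y'=λy (z=hλ):
  order 1, 1-stage ⇒ R(z)=1+z
  (e.g. R(-0.6)=0.40000, |R|=0.40000)

Need |R(x)|<1, x<0.
x=-0.6: |R|=0.4000
|R(-1.21)|=0.2100 |R(-0.91)|=0.0900 |R(-0.88)|=0.1200
Bisect:
  x_lo=-2.8774 |R|=1.8774  x_hi=-0.3210 |R|=0.6790
  mid=-1.59917 |R|=0.59917 →hi
  mid=-2.23827 |R|=1.23827 →lo
  mid=-1.91872 |R|=0.91872 →hi
  mid=-2.07849 |R|=1.07849 →lo
  mid=-1.99861 |R|=0.99861 →hi
  mid=-2.03855 |R|=1.03855 →lo
  mid=-2.01858 |R|=1.01858 →lo
  ...
  [-2.00001,-1.99985] ⇒ x*=-2.0000
Interval (-2.0000, 0).

(-2.0000, 0).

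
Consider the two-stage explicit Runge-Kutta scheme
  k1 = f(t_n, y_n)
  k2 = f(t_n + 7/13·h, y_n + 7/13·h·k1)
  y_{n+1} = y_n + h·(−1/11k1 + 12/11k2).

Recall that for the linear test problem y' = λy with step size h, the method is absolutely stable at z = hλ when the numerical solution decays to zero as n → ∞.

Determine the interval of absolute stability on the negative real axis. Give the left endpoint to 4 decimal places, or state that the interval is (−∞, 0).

z∈(-1.7024,0).

Test eqn y'=λy, z=hλ:
  k1=λy_n ⇒ h·k1=z·y_n;  k2=λ(1+7/13z)y_n ⇒ h·k2=z(1+7/13z)y_n
  y_{n+1}/y_n = 1 − 1/11z + 12/11z(1+7/13z) = 1 + z + 84/143z²
  Hence R(z) = 1 + z + 84/143z².

Find x<0 with |R(x)|<1.
x=-1.39: |R|=0.7449
R=1: x+84/143x²=0 ⇒ x=−143/84=-1.7024; min R=1−1/(4·84/143)=0.5744>−1
Confirm numerically:
  x=-1.600: |R|=0.90378 <1
  x=-1.536: |R|=0.84988 <1
  x=-1.492: |R|=0.81562 <1
  x=-1.380: |R|=0.73867 <1
  x=-2.009: |R|=1.36184 >1
  x=-1.889: |R|=1.20708 >1
  x=-1.745: |R|=1.04369 >1
Stable set (-1.7024, 0).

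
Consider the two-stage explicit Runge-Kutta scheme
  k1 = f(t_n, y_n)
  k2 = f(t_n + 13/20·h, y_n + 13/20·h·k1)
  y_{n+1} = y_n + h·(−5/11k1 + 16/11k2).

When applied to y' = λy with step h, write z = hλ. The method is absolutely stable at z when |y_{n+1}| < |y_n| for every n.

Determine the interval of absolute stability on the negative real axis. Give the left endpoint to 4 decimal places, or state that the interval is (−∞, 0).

z∈(-1.0577,0).

With y'=λy (z=hλ):
  k1=λy_n ⇒ h·k1=z·y_n;  k2=λ(1+13/20z)y_n ⇒ h·k2=z(1+13/20z)y_n
  y_{n+1}/y_n = 1 − 5/11z + 16/11z(1+13/20z) = 1 + z + 52/55z²
  ⇒ R(z) = 1 + z + 52/55z².

Solve |R(x)|<1 on ℝ⁻.
x=-0.59: |R|=0.7391
R=1: x+52/55x²=0 ⇒ x=−55/52=-1.0577; min R=1−1/(4·52/55)=0.7356>−1
Confirm numerically:
  x=-0.976: |R|=0.92462 <1
  x=-0.852: |R|=0.83431 <1
  x=-0.833: |R|=0.82304 <1
  x=-0.424: |R|=0.74597 <1
  x=-1.513: |R|=1.65131 >1
  x=-1.422: |R|=1.48979 >1
Interval (-1.0577, 0).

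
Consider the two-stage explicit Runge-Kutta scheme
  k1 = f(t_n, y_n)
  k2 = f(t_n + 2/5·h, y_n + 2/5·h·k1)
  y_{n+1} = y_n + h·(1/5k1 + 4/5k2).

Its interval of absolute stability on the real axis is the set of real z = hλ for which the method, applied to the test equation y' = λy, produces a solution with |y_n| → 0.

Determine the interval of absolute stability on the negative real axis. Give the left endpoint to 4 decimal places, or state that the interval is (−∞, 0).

Test eqn y'=λy, z=hλ:
  k1=λy_n ⇒ h·k1=z·y_n;  k2=λ(1+2/5z)y_n ⇒ h·k2=z(1+2/5z)y_n
  y_{n+1}/y_n = 1 + 1/5z + 4/5z(1+2/5z) = 1 + z + 8/25z²
  R(z) = 1 + z + 8/25z².

Boundary: |R(x)|=1, x<0.
x=-0.93: |R|=0.3468
R=1: x+8/25x²=0 ⇒ x=−25/8=-3.1250; min R=1−1/(4·8/25)=0.2188>−1
Confirm numerically:
  x=-2.503: |R|=0.50180 <1
  x=-1.722: |R|=0.22689 <1
  x=-1.576: |R|=0.21881 <1
  x=-3.723: |R|=1.71243 >1
  x=-3.476: |R|=1.39042 >1
Interval (-3.1250, 0).

(-3.1250, 0).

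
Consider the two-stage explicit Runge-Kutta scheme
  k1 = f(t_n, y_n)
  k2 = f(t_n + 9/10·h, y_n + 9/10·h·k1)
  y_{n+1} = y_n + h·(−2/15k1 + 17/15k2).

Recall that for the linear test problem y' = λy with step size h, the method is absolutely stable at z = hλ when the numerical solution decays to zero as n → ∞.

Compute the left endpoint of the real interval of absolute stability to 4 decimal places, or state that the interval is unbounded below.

On y'=λy, z=hλ:
  k1=λy_n ⇒ h·k1=z·y_n;  k2=λ(1+9/10z)y_n ⇒ h·k2=z(1+9/10z)y_n
  y_{n+1}/y_n = 1 − 2/15z + 17/15z(1+9/10z) = 1 + z + 51/50z²
  R(z) = 1 + z + 51/50z².

Boundary: |R(x)|=1, x<0.
x=-1.57: |R|=1.9442
R=1: x+51/50x²=0 ⇒ x=−50/51=-0.9804; min R=1−1/(4·51/50)=0.7549>−1
Confirm numerically:
  x=-0.736: |R|=0.81653 <1
  x=-0.679: |R|=0.79126 <1
  x=-0.419: |R|=0.76007 <1
  x=-1.537: |R|=1.87262 >1
  x=-1.276: |R|=1.38474 >1
  x=-1.067: |R|=1.09426 >1
Interval (-0.9804, 0).

left endpoint -0.9804.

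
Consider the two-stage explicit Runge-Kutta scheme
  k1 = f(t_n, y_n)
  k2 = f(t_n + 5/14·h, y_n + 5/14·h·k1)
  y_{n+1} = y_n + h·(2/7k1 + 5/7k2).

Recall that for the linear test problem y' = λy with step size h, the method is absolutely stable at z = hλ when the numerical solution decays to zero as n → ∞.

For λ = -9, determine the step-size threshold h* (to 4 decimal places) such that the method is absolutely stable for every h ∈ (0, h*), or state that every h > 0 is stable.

(-3.9200,0); λ=-9 ⇒ h* = (98/25)/9 = 0.4356.

Test eqn y'=λy, z=hλ:
  k1=λy_n ⇒ h·k1=z·y_n;  k2=λ(1+5/14z)y_n ⇒ h·k2=z(1+5/14z)y_n
  y_{n+1}/y_n = 1 + 2/7z + 5/7z(1+5/14z) = 1 + z + 25/98z²
  so R(z) = 1 + z + 25/98z².

Boundary: |R(x)|=1, x<0.
x=-1.38: |R|=0.1058
R=1: x+25/98x²=0 ⇒ x=−98/25=-3.9200; min R=1−1/(4·25/98)=0.0200>−1
Confirm numerically:
  x=-3.300: |R|=0.47806 <1
  x=-2.775: |R|=0.18945 <1
  x=-2.316: |R|=0.05233 <1
  x=-2.275: |R|=0.04531 <1
  x=-4.030: |R|=1.11309 >1
  x=-3.955: |R|=1.03531 >1
Interval (-3.9200, 0).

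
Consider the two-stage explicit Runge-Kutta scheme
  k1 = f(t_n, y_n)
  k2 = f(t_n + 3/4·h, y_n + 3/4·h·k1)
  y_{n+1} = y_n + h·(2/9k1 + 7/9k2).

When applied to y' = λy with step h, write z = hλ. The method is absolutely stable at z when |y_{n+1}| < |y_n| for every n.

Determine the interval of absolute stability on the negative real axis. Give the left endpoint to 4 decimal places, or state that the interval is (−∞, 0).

Test eqn y'=λy, z=hλ:
  k1=λy_n ⇒ h·k1=z·y_n;  k2=λ(1+3/4z)y_n ⇒ h·k2=z(1+3/4z)y_n
  y_{n+1}/y_n = 1 + 2/9z + 7/9z(1+3/4z) = 1 + z + 7/12z²
  Hence R(z) = 1 + z + 7/12z².

Find x<0 with |R(x)|<1.
x=-1.6: |R|=0.8933
R=1: x+7/12x²=0 ⇒ x=−12/7=-1.7143; min R=1−1/(4·7/12)=0.5714>−1
Confirm numerically:
  x=-1.570: |R|=0.86786 <1
  x=-1.312: |R|=0.69212 <1
  x=-1.289: |R|=0.68022 <1
  x=-1.221: |R|=0.64866 <1
  x=-2.220: |R|=1.65490 >1
  x=-1.907: |R|=1.21438 >1
Interval (-1.7143, 0).

(-1.7143, 0).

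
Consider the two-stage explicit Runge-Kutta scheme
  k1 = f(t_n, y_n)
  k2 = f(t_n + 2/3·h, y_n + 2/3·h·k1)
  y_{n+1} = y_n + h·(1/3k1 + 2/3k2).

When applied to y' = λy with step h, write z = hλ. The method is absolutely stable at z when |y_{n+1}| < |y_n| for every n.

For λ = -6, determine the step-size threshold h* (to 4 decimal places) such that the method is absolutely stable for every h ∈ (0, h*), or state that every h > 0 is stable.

(-2.2500,0); λ=-6 ⇒ h* = (9/4)/6 = 0.3750.

With y'=λy (z=hλ):
  k1=λy_n ⇒ h·k1=z·y_n;  k2=λ(1+2/3z)y_n ⇒ h·k2=z(1+2/3z)y_n
  y_{n+1}/y_n = 1 + 1/3z + 2/3z(1+2/3z) = 1 + z + 4/9z²
  so R(z) = 1 + z + 4/9z².

Find x<0 with |R(x)|<1.
x=-1.67: |R|=0.5695
R=1: x+4/9x²=0 ⇒ x=−9/4=-2.2500; min R=1−1/(4·4/9)=0.4375>−1
Confirm numerically:
  x=-1.336: |R|=0.45729 <1
  x=-1.254: |R|=0.44490 <1
  x=-1.015: |R|=0.44288 <1
  x=-2.744: |R|=1.60246 >1
  x=-2.714: |R|=1.55969 >1
  x=-2.461: |R|=1.23079 >1
So |R|<1 on (-2.2500, 0).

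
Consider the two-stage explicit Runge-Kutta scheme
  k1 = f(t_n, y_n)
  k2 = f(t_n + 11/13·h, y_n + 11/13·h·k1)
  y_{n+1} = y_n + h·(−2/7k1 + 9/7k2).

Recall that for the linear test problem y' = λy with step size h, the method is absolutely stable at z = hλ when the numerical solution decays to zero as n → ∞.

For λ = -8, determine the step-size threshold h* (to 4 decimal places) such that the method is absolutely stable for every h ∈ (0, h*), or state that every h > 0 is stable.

(-0.9192,0); λ=-8 ⇒ h* = (91/99)/8 = 0.1149.

With y'=λy (z=hλ):
  k1=λy_n ⇒ h·k1=z·y_n;  k2=λ(1+11/13z)y_n ⇒ h·k2=z(1+11/13z)y_n
  y_{n+1}/y_n = 1 − 2/7z + 9/7z(1+11/13z) = 1 + z + 99/91z²
  so R(z) = 1 + z + 99/91z².

Boundary: |R(x)|=1, x<0.
x=-1.66: |R|=2.3379
R=1: x+99/91x²=0 ⇒ x=−91/99=-0.9192; min R=1−1/(4·99/91)=0.7702>−1
Confirm numerically:
  x=-0.893: |R|=0.97455 <1
  x=-0.727: |R|=0.84799 <1
  x=-0.582: |R|=0.78650 <1
  x=-1.051: |R|=1.15071 >1
  x=-1.011: |R|=1.10098 >1
  x=-0.971: |R|=1.05473 >1
Stable set (-0.9192, 0).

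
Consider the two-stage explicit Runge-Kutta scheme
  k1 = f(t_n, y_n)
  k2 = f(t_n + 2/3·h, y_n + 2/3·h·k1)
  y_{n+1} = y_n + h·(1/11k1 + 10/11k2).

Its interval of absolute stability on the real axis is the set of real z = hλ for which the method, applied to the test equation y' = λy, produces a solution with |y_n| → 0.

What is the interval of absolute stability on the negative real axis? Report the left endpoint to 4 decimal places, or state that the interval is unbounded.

(-1.6500, 0).

Test eqn y'=λy, z=hλ:
  k1=λy_n ⇒ h·k1=z·y_n;  k2=λ(1+2/3z)y_n ⇒ h·k2=z(1+2/3z)y_n
  y_{n+1}/y_n = 1 + 1/11z + 10/11z(1+2/3z) = 1 + z + 20/33z²
  ⇒ R(z) = 1 + z + 20/33z².

Solve |R(x)|<1 on ℝ⁻.
x=-0.69: |R|=0.5985
R=1: x+20/33x²=0 ⇒ x=−33/20=-1.6500; min R=1−1/(4·20/33)=0.5875>−1
Confirm numerically:
  x=-1.584: |R|=0.93664 <1
  x=-0.965: |R|=0.59938 <1
  x=-0.880: |R|=0.58933 <1
  x=-2.204: |R|=1.74001 >1
  x=-1.877: |R|=1.25823 >1
  x=-1.826: |R|=1.19477 >1
So |R|<1 on (-1.6500, 0).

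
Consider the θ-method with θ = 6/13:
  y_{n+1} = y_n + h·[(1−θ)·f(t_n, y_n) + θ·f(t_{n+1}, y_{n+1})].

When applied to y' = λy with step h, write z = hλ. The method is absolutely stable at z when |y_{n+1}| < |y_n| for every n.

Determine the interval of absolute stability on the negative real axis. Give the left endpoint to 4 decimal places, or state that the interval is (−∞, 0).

Test eqn y'=λy, z=hλ:
  y_{n+1} = y_n + z·[7/13·y_n + 6/13·y_{n+1}] ⇒ (1 − 6/13z)y_{n+1} = (1 + 7/13z)y_n
  so R(z) = (1 + 7/13z)/(1 − 6/13z).

Need |R(x)|<1, x<0.
x=-0.85: |R|=0.3895
R=−1: 1+7/13x = −1+6/13x ⇒ -1/13x=2 ⇒ x=2/(-1/13)=-26.0000
Confirm numerically:
  x=-22.484: |R|=0.97623 <1
  x=-15.948: |R|=0.90752 <1
  x=-14.723: |R|=0.88872 <1
  x=-10.917: |R|=0.80786 <1
  x=-26.439: |R|=1.00256 >1
  x=-26.033: |R|=1.00020 >1
Stable set (-26.0000, 0).

(-26.0000, 0).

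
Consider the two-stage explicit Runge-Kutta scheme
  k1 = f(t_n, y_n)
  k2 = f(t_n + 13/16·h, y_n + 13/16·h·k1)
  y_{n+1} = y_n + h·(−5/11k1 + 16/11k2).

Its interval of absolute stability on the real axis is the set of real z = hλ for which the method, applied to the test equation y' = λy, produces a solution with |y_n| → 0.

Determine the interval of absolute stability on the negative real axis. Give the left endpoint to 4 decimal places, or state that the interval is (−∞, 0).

z∈(-0.8462,0).

Set f=λy, z=hλ:
  k1=λy_n ⇒ h·k1=z·y_n;  k2=λ(1+13/16z)y_n ⇒ h·k2=z(1+13/16z)y_n
  y_{n+1}/y_n = 1 − 5/11z + 16/11z(1+13/16z) = 1 + z + 13/11z²
  ⇒ R(z) = 1 + z + 13/11z².

Find x<0 with |R(x)|<1.
x=-1.5: |R|=2.1591
R=1: x+13/11x²=0 ⇒ x=−11/13=-0.8462; min R=1−1/(4·13/11)=0.7885>−1
Confirm numerically:
  x=-0.739: |R|=0.90642 <1
  x=-0.547: |R|=0.80661 <1
  x=-0.544: |R|=0.80574 <1
  x=-1.433: |R|=1.99385 >1
  x=-1.364: |R|=1.83477 >1
  x=-0.975: |R|=1.14847 >1
Interval (-0.8462, 0).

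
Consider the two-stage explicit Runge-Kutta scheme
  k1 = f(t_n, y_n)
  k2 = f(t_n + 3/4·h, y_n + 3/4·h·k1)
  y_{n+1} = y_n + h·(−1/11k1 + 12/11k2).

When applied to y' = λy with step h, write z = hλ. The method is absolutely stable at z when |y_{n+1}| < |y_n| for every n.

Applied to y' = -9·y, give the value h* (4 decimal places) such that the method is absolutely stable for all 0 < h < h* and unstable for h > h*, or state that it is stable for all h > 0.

Test eqn y'=λy, z=hλ:
  k1=λy_n ⇒ h·k1=z·y_n;  k2=λ(1+3/4z)y_n ⇒ h·k2=z(1+3/4z)y_n
  y_{n+1}/y_n = 1 − 1/11z + 12/11z(1+3/4z) = 1 + z + 9/11z²
  R(z) = 1 + z + 9/11z².

Need |R(x)|<1, x<0.
x=-0.41: |R|=0.7275
R=1: x+9/11x²=0 ⇒ x=−11/9=-1.2222; min R=1−1/(4·9/11)=0.6944>−1
Confirm numerically:
  x=-1.182: |R|=0.96110 <1
  x=-0.524: |R|=0.70065 <1
  x=-0.498: |R|=0.70491 <1
  x=-0.491: |R|=0.70625 <1
  x=-1.483: |R|=1.31642 >1
  x=-1.450: |R|=1.27023 >1
So |R|<1 on (-1.2222, 0).

(-1.2222,0); λ=-9 ⇒ h* = (11/9)/9 = 0.1358.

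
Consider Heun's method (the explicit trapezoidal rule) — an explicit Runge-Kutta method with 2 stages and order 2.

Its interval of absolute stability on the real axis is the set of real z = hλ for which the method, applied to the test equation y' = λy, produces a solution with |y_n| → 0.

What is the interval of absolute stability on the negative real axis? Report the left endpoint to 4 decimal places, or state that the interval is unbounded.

(-2.0000, 0).

Set f=λy, z=hλ:
  order 2, 2-stage ⇒ R(z)=1+z+z^2/2
  (e.g. R(-0.56)=0.59680, |R|=0.59680)

Solve |R(x)|<1 on ℝ⁻.
x=-0.56: |R|=0.5968
|R(-2.12)|=1.1272 |R(-1.07)|=0.5025 |R(-1)|=0.5000
Bisect:
  x_lo=-2.3683 |R|=1.4361  x_hi=-0.2365 |R|=0.7915
  mid=-1.30238 |R|=0.54572 →hi
  mid=-1.83532 |R|=0.84888 →hi
  mid=-2.10179 |R|=1.10697 →lo
  mid=-1.96855 |R|=0.96905 →hi
  mid=-2.03517 |R|=1.03579 →lo
  mid=-2.00186 |R|=1.00186 →lo
  mid=-1.98521 |R|=0.98531 →hi
  ...
  [-2.00004,-1.99991] ⇒ x*=-2.0000
Stable set (-2.0000, 0).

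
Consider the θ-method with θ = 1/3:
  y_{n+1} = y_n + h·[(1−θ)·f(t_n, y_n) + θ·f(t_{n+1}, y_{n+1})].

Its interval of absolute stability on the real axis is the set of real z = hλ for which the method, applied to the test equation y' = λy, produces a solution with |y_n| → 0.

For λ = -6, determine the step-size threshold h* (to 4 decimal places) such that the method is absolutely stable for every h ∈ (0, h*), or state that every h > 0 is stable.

(-6.0000,0); λ=-6 ⇒ h* = (6)/6 = 1.0000.

Set f=λy, z=hλ:
  y_{n+1} = y_n + z·[2/3·y_n + 1/3·y_{n+1}] ⇒ (1 − 1/3z)y_{n+1} = (1 + 2/3z)y_n
  Hence R(z) = (1 + 2/3z)/(1 − 1/3z).

Boundary: |R(x)|=1, x<0.
x=-1.58: |R|=0.0349
R=−1: 1+2/3x = −1+1/3x ⇒ -1/3x=2 ⇒ x=2/(-1/3)=-6.0000
Confirm numerically:
  x=-5.255: |R|=0.90975 <1
  x=-4.094: |R|=0.73132 <1
  x=-3.251: |R|=0.56023 <1
  x=-6.475: |R|=1.05013 >1
  x=-6.340: |R|=1.03640 >1
Interval (-6.0000, 0).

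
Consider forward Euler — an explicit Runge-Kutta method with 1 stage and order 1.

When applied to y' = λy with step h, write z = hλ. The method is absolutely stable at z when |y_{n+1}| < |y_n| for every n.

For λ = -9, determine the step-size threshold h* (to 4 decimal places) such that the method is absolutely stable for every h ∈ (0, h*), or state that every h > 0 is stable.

(-2.0000,0); λ=-9 ⇒ h* = 0.2222.

Set f=λy, z=hλ:
  order 1, 1-stage ⇒ R(z)=1+z
  (e.g. R(-1.16)=-0.16000, |R|=0.16000)

Solve |R(x)|<1 on ℝ⁻.
x=-1.16: |R|=0.1600
|R(-1.92)|=0.9200 |R(-1.66)|=0.6600 |R(-0.52)|=0.4800
Bisect:
  x_lo=-2.4620 |R|=1.4620  x_hi=-0.1368 |R|=0.8632
  mid=-1.29940 |R|=0.29940 →hi
  mid=-1.88068 |R|=0.88068 →hi
  mid=-2.17133 |R|=1.17133 →lo
  mid=-2.02600 |R|=1.02600 →lo
  mid=-1.95334 |R|=0.95334 →hi
  mid=-1.98967 |R|=0.98967 →hi
  mid=-2.00784 |R|=1.00784 →lo
  mid=-1.99876 |R|=0.99876 →hi
  ...
  [-2.00003,-1.99989] ⇒ x*=-2.0000
Interval (-2.0000, 0).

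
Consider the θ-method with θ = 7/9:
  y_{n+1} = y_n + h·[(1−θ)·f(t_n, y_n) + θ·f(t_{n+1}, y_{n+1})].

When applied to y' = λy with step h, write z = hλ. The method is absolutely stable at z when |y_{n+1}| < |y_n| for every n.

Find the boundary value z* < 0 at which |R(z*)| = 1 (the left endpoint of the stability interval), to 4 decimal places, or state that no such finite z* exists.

Test eqn y'=λy, z=hλ:
  y_{n+1} = y_n + z·[2/9·y_n + 7/9·y_{n+1}] ⇒ (1 − 7/9z)y_{n+1} = (1 + 2/9z)y_n
  so R(z) = (1 + 2/9z)/(1 − 7/9z).

Boundary: |R(x)|=1, x<0.
x=-1.59: |R|=0.2891
x=-2: |R|=0.2174
x=-10: |R|=0.1392
x=-100: |R|=0.2694
θ=7/9≥1/2 ⇒ |1+2/9x|<|1−7/9x| ∀x<0 ⇒ stable on all of ℝ⁻.

interval (−∞, 0).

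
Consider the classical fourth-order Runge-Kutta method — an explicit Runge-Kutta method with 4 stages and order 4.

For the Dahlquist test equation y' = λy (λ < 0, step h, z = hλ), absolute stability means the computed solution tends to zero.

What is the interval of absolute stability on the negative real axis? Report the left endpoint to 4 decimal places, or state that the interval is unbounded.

On y'=λy, z=hλ:
  order 4, 4-stage ⇒ R(z)=1+z+z^2/2+z^3/6+z^4/24
  (e.g. R(-0.68)=0.50770, |R|=0.50770)

Need |R(x)|<1, x<0.
x=-0.68: |R|=0.5077
|R(-2.64)|=0.8021 |R(-1.71)|=0.2749 |R(-1.26)|=0.3054
Bisect:
  x_lo=-3.5135 |R|=2.7797  x_hi=-0.1662 |R|=0.8469
  mid=-1.83985 |R|=0.29212 →hi
  mid=-2.67668 |R|=0.84822 →hi
  mid=-3.09510 |R|=1.57679 →lo
  mid=-2.88589 |R|=1.16257 →lo
  mid=-2.78129 |R|=0.99398 →hi
  mid=-2.83359 |R|=1.07529 →lo
  mid=-2.80744 |R|=1.03390 →lo
  mid=-2.79436 |R|=1.01376 →lo
  mid=-2.78782 |R|=1.00382 →lo
  ...
  [-2.78537,-2.78517] ⇒ x*=-2.7853
Stable set (-2.7853, 0).

(-2.7853, 0).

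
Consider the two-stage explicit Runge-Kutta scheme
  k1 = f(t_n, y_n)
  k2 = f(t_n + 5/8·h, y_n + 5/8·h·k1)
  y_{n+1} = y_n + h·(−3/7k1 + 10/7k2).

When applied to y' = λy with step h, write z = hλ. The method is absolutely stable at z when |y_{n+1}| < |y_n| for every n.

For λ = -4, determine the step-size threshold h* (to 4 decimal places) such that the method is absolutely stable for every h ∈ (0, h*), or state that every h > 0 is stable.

(-1.1200,0); λ=-4 ⇒ h* = (28/25)/4 = 0.2800.

Set f=λy, z=hλ:
  k1=λy_n ⇒ h·k1=z·y_n;  k2=λ(1+5/8z)y_n ⇒ h·k2=z(1+5/8z)y_n
  y_{n+1}/y_n = 1 − 3/7z + 10/7z(1+5/8z) = 1 + z + 25/28z²
  ⇒ R(z) = 1 + z + 25/28z².

Find x<0 with |R(x)|<1.
x=-1.72: |R|=1.9214
R=1: x+25/28x²=0 ⇒ x=−28/25=-1.1200; min R=1−1/(4·25/28)=0.7200>−1
Confirm numerically:
  x=-1.058: |R|=0.94143 <1
  x=-0.838: |R|=0.78900 <1
  x=-0.634: |R|=0.72489 <1
  x=-0.575: |R|=0.72020 <1
  x=-1.668: |R|=1.81613 >1
  x=-1.493: |R|=1.49722 >1
  x=-1.338: |R|=1.26043 >1
Stable set (-1.1200, 0).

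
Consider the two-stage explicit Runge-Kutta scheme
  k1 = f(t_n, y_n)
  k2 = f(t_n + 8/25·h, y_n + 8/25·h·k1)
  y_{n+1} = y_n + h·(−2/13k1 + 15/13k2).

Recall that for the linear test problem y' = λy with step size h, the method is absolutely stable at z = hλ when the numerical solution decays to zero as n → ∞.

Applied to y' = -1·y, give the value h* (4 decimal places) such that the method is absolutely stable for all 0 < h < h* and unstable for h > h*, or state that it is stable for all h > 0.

On y'=λy, z=hλ:
  k1=λy_n ⇒ h·k1=z·y_n;  k2=λ(1+8/25z)y_n ⇒ h·k2=z(1+8/25z)y_n
  y_{n+1}/y_n = 1 − 2/13z + 15/13z(1+8/25z) = 1 + z + 24/65z²
  ⇒ R(z) = 1 + z + 24/65z².

Solve |R(x)|<1 on ℝ⁻.
x=-1.63: |R|=0.3510
R=1: x+24/65x²=0 ⇒ x=−65/24=-2.7083; min R=1−1/(4·24/65)=0.3229>−1
Confirm numerically:
  x=-2.153: |R|=0.55854 <1
  x=-2.110: |R|=0.53385 <1
  x=-1.930: |R|=0.44535 <1
  x=-3.193: |R|=1.57140 >1
  x=-3.042: |R|=1.37477 >1
  x=-3.032: |R|=1.36235 >1
Interval (-2.7083, 0).

(-2.7083,0); λ=-1 ⇒ h* = (65/24)/1 = 2.7083.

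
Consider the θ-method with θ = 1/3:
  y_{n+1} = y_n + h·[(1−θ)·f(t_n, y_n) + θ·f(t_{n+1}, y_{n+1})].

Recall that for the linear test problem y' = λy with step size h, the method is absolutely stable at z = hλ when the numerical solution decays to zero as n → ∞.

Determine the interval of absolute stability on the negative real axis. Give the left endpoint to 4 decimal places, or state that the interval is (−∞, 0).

Test eqn y'=λy, z=hλ:
  y_{n+1} = y_n + z·[2/3·y_n + 1/3·y_{n+1}] ⇒ (1 − 1/3z)y_{n+1} = (1 + 2/3z)y_n
  R(z) = (1 + 2/3z)/(1 − 1/3z).

Need |R(x)|<1, x<0.
x=-1.26: |R|=0.1127
R=−1: 1+2/3x = −1+1/3x ⇒ -1/3x=2 ⇒ x=2/(-1/3)=-6.0000
Confirm numerically:
  x=-5.325: |R|=0.91892 <1
  x=-4.899: |R|=0.86062 <1
  x=-4.683: |R|=0.82858 <1
  x=-4.589: |R|=0.81407 <1
  x=-6.352: |R|=1.03764 >1
  x=-6.155: |R|=1.01693 >1
  x=-6.142: |R|=1.01553 >1
Stable set (-6.0000, 0).

(-6.0000, 0).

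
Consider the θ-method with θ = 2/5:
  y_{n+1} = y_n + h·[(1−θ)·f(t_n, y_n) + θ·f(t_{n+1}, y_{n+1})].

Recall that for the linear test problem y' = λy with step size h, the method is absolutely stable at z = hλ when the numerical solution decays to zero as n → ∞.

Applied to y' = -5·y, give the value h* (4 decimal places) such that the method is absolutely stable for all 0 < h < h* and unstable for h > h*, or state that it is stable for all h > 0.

Set f=λy, z=hλ:
  y_{n+1} = y_n + z·[3/5·y_n + 2/5·y_{n+1}] ⇒ (1 − 2/5z)y_{n+1} = (1 + 3/5z)y_n
  ⇒ R(z) = (1 + 3/5z)/(1 − 2/5z).

Need |R(x)|<1, x<0.
x=-0.38: |R|=0.6701
R=−1: 1+3/5x = −1+2/5x ⇒ -1/5x=2 ⇒ x=2/(-1/5)=-10.0000
Confirm numerically:
  x=-5.471: |R|=0.71591 <1
  x=-4.363: |R|=0.58932 <1
  x=-4.160: |R|=0.56156 <1
  x=-10.212: |R|=1.00834 >1
  x=-10.167: |R|=1.00659 >1
  x=-10.055: |R|=1.00219 >1
So |R|<1 on (-10.0000, 0).

(-10.0000,0); λ=-5 ⇒ h* = (10)/5 = 2.0000.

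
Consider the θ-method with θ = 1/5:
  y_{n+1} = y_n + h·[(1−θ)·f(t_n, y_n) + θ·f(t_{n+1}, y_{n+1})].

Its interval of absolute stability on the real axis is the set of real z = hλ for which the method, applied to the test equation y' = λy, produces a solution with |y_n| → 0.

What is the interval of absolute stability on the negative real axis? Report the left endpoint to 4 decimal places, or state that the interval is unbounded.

z∈(-3.3333,0).

With y'=λy (z=hλ):
  y_{n+1} = y_n + z·[4/5·y_n + 1/5·y_{n+1}] ⇒ (1 − 1/5z)y_{n+1} = (1 + 4/5z)y_n
  so R(z) = (1 + 4/5z)/(1 − 1/5z).

Boundary: |R(x)|=1, x<0.
x=-1.36: |R|=0.0692
R=−1: 1+4/5x = −1+1/5x ⇒ -3/5x=2 ⇒ x=2/(-3/5)=-3.3333
Confirm numerically:
  x=-3.222: |R|=0.95938 <1
  x=-2.983: |R|=0.86835 <1
  x=-2.163: |R|=0.50984 <1
  x=-1.602: |R|=0.21327 <1
  x=-3.815: |R|=1.16393 >1
  x=-3.461: |R|=1.04527 >1
  x=-3.434: |R|=1.03581 >1
Stable set (-3.3333, 0).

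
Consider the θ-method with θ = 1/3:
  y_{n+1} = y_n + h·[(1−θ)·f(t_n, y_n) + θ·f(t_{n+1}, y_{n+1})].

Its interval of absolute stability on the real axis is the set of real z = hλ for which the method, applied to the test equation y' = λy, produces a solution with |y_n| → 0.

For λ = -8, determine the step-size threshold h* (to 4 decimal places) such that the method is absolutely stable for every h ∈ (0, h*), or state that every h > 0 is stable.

With y'=λy (z=hλ):
  y_{n+1} = y_n + z·[2/3·y_n + 1/3·y_{n+1}] ⇒ (1 − 1/3z)y_{n+1} = (1 + 2/3z)y_n
  so R(z) = (1 + 2/3z)/(1 − 1/3z).

Find x<0 with |R(x)|<1.
x=-0.81: |R|=0.3622
R=−1: 1+2/3x = −1+1/3x ⇒ -1/3x=2 ⇒ x=2/(-1/3)=-6.0000
Confirm numerically:
  x=-5.571: |R|=0.94995 <1
  x=-4.227: |R|=0.75467 <1
  x=-3.855: |R|=0.68709 <1
  x=-6.576: |R|=1.06015 >1
  x=-6.502: |R|=1.05283 >1
  x=-6.467: |R|=1.04933 >1
Stable set (-6.0000, 0).

(-6.0000,0); λ=-8 ⇒ h* = (6)/8 = 0.7500.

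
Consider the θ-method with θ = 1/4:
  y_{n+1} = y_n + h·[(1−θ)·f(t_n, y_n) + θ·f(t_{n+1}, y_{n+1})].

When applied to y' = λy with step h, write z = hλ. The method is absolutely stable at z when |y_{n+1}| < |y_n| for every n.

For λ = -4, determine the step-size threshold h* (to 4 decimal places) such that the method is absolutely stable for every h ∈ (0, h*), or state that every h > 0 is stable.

(-4.0000,0); λ=-4 ⇒ h* = (4)/4 = 1.0000.

On y'=λy, z=hλ:
  y_{n+1} = y_n + z·[3/4·y_n + 1/4·y_{n+1}] ⇒ (1 − 1/4z)y_{n+1} = (1 + 3/4z)y_n
  ⇒ R(z) = (1 + 3/4z)/(1 − 1/4z).

Solve |R(x)|<1 on ℝ⁻.
x=-0.8: |R|=0.3333
R=−1: 1+3/4x = −1+1/4x ⇒ -1/2x=2 ⇒ x=2/(-1/2)=-4.0000
Confirm numerically:
  x=-3.176: |R|=0.77035 <1
  x=-2.536: |R|=0.55202 <1
  x=-1.876: |R|=0.27706 <1
  x=-4.204: |R|=1.04973 >1
  x=-4.069: |R|=1.01710 >1
Stable set (-4.0000, 0).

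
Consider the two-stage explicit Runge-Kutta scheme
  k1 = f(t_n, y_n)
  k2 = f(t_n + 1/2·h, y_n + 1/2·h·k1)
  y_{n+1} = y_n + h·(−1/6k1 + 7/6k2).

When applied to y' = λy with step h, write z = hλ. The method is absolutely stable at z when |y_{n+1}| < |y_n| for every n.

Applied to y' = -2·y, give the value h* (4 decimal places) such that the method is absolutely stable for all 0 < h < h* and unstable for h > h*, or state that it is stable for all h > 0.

With y'=λy (z=hλ):
  k1=λy_n ⇒ h·k1=z·y_n;  k2=λ(1+1/2z)y_n ⇒ h·k2=z(1+1/2z)y_n
  y_{n+1}/y_n = 1 − 1/6z + 7/6z(1+1/2z) = 1 + z + 7/12z²
  Hence R(z) = 1 + z + 7/12z².

Find x<0 with |R(x)|<1.
x=-1.76: |R|=1.0469
R=1: x+7/12x²=0 ⇒ x=−12/7=-1.7143; min R=1−1/(4·7/12)=0.5714>−1
Confirm numerically:
  x=-0.897: |R|=0.57236 <1
  x=-0.841: |R|=0.57158 <1
  x=-0.799: |R|=0.57340 <1
  x=-2.058: |R|=1.41263 >1
  x=-1.928: |R|=1.24036 >1
  x=-1.772: |R|=1.05966 >1
So |R|<1 on (-1.7143, 0).

(-1.7143,0); λ=-2 ⇒ h* = (12/7)/2 = 0.8571.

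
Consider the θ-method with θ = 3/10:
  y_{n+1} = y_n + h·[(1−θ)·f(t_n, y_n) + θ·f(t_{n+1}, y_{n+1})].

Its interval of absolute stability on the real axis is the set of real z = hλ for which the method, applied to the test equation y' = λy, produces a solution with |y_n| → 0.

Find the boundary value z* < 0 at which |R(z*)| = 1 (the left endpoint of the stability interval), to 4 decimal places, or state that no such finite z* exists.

z* = -5.0000.

With y'=λy (z=hλ):
  y_{n+1} = y_n + z·[7/10·y_n + 3/10·y_{n+1}] ⇒ (1 − 3/10z)y_{n+1} = (1 + 7/10z)y_n
  Hence R(z) = (1 + 7/10z)/(1 − 3/10z).

Need |R(x)|<1, x<0.
x=-1.63: |R|=0.0947
R=−1: 1+7/10x = −1+3/10x ⇒ -2/5x=2 ⇒ x=2/(-2/5)=-5.0000
Confirm numerically:
  x=-4.616: |R|=0.93559 <1
  x=-4.012: |R|=0.82066 <1
  x=-2.970: |R|=0.57060 <1
  x=-2.403: |R|=0.39636 <1
  x=-5.524: |R|=1.07888 >1
  x=-5.344: |R|=1.05286 >1
  x=-5.064: |R|=1.01016 >1
Stable set (-5.0000, 0).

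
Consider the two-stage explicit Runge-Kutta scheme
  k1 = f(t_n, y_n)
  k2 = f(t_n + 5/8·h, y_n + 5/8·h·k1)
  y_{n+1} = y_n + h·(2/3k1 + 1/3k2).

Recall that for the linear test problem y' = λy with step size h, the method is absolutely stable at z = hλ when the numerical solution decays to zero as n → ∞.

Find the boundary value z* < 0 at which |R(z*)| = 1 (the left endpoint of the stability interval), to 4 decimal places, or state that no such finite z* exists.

Set f=λy, z=hλ:
  k1=λy_n ⇒ h·k1=z·y_n;  k2=λ(1+5/8z)y_n ⇒ h·k2=z(1+5/8z)y_n
  y_{n+1}/y_n = 1 + 2/3z + 1/3z(1+5/8z) = 1 + z + 5/24z²
  R(z) = 1 + z + 5/24z².

Need |R(x)|<1, x<0.
x=-1.79: |R|=0.1225
R=1: x+5/24x²=0 ⇒ x=−24/5=-4.8000; min R=1−1/(4·5/24)=-0.2000>−1
Confirm numerically:
  x=-3.464: |R|=0.03585 <1
  x=-2.890: |R|=0.14998 <1
  x=-2.614: |R|=0.19046 <1
  x=-2.224: |R|=0.19355 <1
  x=-5.151: |R|=1.37667 >1
  x=-4.955: |R|=1.16001 >1
Interval (-4.8000, 0).

left endpoint -4.8000.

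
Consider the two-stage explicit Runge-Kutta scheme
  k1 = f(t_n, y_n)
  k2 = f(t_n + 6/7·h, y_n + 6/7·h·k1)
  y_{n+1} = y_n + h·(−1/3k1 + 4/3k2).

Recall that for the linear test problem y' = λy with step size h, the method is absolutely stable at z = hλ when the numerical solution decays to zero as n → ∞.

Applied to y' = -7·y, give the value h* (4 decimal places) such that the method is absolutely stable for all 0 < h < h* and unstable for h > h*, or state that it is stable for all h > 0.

(-0.8750,0); λ=-7 ⇒ h* = (7/8)/7 = 0.1250.

Set f=λy, z=hλ:
  k1=λy_n ⇒ h·k1=z·y_n;  k2=λ(1+6/7z)y_n ⇒ h·k2=z(1+6/7z)y_n
  y_{n+1}/y_n = 1 − 1/3z + 4/3z(1+6/7z) = 1 + z + 8/7z²
  Hence R(z) = 1 + z + 8/7z².

Solve |R(x)|<1 on ℝ⁻.
x=-0.73: |R|=0.8790
R=1: x+8/7x²=0 ⇒ x=−7/8=-0.8750; min R=1−1/(4·8/7)=0.7812>−1
Confirm numerically:
  x=-0.794: |R|=0.92650 <1
  x=-0.759: |R|=0.89938 <1
  x=-0.572: |R|=0.80192 <1
  x=-0.525: |R|=0.79000 <1
  x=-1.435: |R|=1.91840 >1
  x=-0.914: |R|=1.04074 >1
  x=-0.906: |R|=1.03210 >1
Interval (-0.8750, 0).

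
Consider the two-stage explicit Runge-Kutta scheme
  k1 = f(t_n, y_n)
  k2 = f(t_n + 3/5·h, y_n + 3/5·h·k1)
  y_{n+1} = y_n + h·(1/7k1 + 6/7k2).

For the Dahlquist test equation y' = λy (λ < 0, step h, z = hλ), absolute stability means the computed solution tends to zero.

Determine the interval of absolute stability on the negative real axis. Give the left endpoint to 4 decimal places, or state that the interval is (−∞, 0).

On y'=λy, z=hλ:
  k1=λy_n ⇒ h·k1=z·y_n;  k2=λ(1+3/5z)y_n ⇒ h·k2=z(1+3/5z)y_n
  y_{n+1}/y_n = 1 + 1/7z + 6/7z(1+3/5z) = 1 + z + 18/35z²
  R(z) = 1 + z + 18/35z².

Find x<0 with |R(x)|<1.
x=-0.5: |R|=0.6286
R=1: x+18/35x²=0 ⇒ x=−35/18=-1.9444; min R=1−1/(4·18/35)=0.5139>−1
Confirm numerically:
  x=-1.877: |R|=0.93489 <1
  x=-1.532: |R|=0.67504 <1
  x=-1.381: |R|=0.59983 <1
  x=-1.357: |R|=0.59003 <1
  x=-2.315: |R|=1.44117 >1
  x=-2.160: |R|=1.23945 >1
  x=-1.973: |R|=1.02897 >1
Stable set (-1.9444, 0).

(-1.9444, 0).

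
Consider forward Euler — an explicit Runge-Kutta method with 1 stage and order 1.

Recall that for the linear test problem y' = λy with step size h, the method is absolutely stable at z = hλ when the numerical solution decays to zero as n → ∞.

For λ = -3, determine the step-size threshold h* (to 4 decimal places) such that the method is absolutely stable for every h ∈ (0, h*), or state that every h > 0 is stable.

With y'=λy (z=hλ):
  order 1, 1-stage ⇒ R(z)=1+z
  (e.g. R(-0.99)=0.01000, |R|=0.01000)

Find x<0 with |R(x)|<1.
x=-0.99: |R|=0.0100
|R(-1.2)|=0.2000 |R(-0.85)|=0.1500 |R(-0.58)|=0.4200
Bisect:
  x_lo=-2.8516 |R|=1.8516  x_hi=-0.2333 |R|=0.7667
  mid=-1.54242 |R|=0.54242 →hi
  mid=-2.19699 |R|=1.19699 →lo
  mid=-1.86970 |R|=0.86970 →hi
  mid=-2.03334 |R|=1.03334 →lo
  mid=-1.95152 |R|=0.95152 →hi
  mid=-1.99243 |R|=0.99243 →hi
  mid=-2.01289 |R|=1.01289 →lo
  mid=-2.00266 |R|=1.00266 →lo
  ...
  [-2.00010,-1.99994] ⇒ x*=-2.0000
Stable set (-2.0000, 0).

(-2.0000,0); λ=-3 ⇒ h* = 0.6667.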